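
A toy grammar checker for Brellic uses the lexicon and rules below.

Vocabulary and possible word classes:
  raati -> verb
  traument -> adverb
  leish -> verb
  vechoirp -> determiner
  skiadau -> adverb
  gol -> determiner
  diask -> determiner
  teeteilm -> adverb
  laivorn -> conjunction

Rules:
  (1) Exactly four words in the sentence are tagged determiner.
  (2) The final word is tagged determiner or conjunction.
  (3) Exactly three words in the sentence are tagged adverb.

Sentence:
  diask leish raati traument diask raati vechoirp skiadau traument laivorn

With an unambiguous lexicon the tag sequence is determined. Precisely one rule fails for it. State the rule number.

1

Fixed tagging: determiner verb verb adverb determiner verb determiner adverb adverb conjunction.
Checking each rule: R1 violated, R2 holds, R3 holds.
Only rule 1 fails.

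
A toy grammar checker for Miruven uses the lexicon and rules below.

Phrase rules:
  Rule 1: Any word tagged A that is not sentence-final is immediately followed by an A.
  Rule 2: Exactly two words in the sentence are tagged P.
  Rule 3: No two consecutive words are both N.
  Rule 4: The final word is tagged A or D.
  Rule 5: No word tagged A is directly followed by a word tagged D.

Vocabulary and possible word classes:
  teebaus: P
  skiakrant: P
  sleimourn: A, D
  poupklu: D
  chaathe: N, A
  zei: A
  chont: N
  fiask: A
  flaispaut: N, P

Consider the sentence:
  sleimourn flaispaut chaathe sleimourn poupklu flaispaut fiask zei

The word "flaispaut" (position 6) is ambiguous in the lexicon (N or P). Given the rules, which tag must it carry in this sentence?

Candidates per position — 1:sleimourn {A,D}; 2:flaispaut {N,P}; 3:chaathe {N,A}; 4:sleimourn {A,D}; 5:poupklu {D}; 6:flaispaut {N,P}; 7:fiask {A}; 8:zei {A}.
If word 1 were A, no tagging could satisfy rule 1; so word 1 is D.
If word 2 were N, no tagging could satisfy rule 2; so word 2 is P.
If word 3 were A, no tagging could satisfy rule 1; so word 3 is N.
If word 4 were A, no tagging could satisfy rule 1; so word 4 is D.
If word 6 were N, no tagging could satisfy rule 2; so word 6 is P.
So the tagging must be: D P N D D P A A.
Check: rule 1 ✓; rule 2 ✓; rule 3 ✓; rule 4 ✓; rule 5 ✓.

P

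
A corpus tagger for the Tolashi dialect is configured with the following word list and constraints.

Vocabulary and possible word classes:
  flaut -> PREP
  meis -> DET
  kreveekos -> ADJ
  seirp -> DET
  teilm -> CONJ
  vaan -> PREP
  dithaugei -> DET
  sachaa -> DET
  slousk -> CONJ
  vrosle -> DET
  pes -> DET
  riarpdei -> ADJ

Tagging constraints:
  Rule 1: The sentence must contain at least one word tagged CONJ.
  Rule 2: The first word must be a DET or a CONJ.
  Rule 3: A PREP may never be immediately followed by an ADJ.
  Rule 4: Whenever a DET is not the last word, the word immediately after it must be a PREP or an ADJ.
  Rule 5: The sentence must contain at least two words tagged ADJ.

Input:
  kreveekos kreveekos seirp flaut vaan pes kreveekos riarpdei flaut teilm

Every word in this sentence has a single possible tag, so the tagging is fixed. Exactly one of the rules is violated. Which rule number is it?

2

Fixed tagging: ADJ ADJ DET PREP PREP DET ADJ ADJ PREP CONJ.
Rule check: R1 holds, R2 violated, R3 holds, R4 holds, R5 holds.
Only rule 2 fails.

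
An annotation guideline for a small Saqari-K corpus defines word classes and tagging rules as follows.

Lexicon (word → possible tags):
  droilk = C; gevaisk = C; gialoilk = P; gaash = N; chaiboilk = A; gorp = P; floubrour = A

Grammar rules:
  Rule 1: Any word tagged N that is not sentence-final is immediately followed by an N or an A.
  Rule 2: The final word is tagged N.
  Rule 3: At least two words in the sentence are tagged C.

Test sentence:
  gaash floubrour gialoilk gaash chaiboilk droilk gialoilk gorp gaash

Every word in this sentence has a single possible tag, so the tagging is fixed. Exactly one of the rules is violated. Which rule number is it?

3

Fixed tagging: N A P N A C P P N.
Checking each rule: R1 pass, R2 pass, R3 fail.
Only rule 3 fails.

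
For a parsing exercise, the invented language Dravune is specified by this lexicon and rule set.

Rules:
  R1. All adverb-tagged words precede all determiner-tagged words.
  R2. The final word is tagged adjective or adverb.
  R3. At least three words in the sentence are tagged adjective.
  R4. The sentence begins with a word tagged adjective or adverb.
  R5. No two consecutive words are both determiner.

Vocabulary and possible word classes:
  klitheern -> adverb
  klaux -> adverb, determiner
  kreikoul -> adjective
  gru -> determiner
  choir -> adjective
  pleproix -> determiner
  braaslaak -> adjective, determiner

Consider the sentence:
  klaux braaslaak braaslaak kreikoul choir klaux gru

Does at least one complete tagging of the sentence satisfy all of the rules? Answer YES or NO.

Candidates per position — 1:klaux {adverb,determiner}; 2:braaslaak {adjective,determiner}; 3:braaslaak {adjective,determiner}; 4:kreikoul {adjective}; 5:choir {adjective}; 6:klaux {adverb,determiner}; 7:gru {determiner}.
Rule 2 cannot be satisfied by any choice of tags from the lexicon.
So there is no consistent tagging.

NO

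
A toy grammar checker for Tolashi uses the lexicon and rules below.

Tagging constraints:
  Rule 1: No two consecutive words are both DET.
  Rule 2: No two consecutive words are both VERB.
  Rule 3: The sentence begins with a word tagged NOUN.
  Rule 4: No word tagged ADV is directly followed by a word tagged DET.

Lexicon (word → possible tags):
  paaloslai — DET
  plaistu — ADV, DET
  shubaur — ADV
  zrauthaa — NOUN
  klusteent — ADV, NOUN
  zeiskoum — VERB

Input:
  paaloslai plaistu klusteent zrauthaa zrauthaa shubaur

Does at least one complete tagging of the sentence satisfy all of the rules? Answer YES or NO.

NO

Candidates per position — 1:paaloslai {DET}; 2:plaistu {ADV,DET}; 3:klusteent {ADV,NOUN}; 4:zrauthaa {NOUN}; 5:zrauthaa {NOUN}; 6:shubaur {ADV}.
Rule 3 cannot be satisfied by any choice of tags from the lexicon.
So there is no consistent tagging.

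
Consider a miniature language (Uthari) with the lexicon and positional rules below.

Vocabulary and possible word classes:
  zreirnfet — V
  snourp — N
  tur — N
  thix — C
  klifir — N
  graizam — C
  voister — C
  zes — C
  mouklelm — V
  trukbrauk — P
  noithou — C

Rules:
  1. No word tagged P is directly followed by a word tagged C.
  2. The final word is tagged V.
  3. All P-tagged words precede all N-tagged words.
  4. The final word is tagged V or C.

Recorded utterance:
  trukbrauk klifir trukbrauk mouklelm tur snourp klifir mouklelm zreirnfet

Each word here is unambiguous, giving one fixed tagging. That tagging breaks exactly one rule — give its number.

Fixed tagging: P N P V N N N V V.
Applying the rules: R1 ✓, R2 ✓, R3 ✗, R4 ✓.
Only rule 3 fails.

3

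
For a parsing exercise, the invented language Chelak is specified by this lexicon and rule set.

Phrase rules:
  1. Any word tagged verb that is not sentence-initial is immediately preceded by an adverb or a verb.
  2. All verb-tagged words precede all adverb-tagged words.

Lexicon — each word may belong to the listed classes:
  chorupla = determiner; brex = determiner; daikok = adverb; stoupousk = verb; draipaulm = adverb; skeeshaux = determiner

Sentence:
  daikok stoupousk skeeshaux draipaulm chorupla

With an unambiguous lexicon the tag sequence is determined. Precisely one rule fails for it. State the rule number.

Fixed tagging: adverb verb determiner adverb determiner.
Rule check: R1 ✓, R2 ✗.
Only rule 2 fails.

2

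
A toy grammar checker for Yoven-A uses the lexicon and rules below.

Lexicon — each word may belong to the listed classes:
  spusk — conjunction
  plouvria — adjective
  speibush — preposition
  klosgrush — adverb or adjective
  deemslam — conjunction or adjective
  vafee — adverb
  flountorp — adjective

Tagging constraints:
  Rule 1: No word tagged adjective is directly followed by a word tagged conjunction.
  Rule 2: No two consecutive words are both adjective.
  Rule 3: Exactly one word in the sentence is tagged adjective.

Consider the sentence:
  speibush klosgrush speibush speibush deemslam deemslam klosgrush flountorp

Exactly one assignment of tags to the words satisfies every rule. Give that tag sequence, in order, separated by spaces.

preposition adverb preposition preposition conjunction conjunction adverb adjective

Candidates per position — 1:speibush {preposition}; 2:klosgrush {adverb,adjective}; 3:speibush {preposition}; 4:speibush {preposition}; 5:deemslam {conjunction,adjective}; 6:deemslam {conjunction,adjective}; 7:klosgrush {adverb,adjective}; 8:flountorp {adjective}.
At position 2, choosing adjective makes rule 3 impossible to satisfy; hence adverb.
At position 5, choosing adjective makes rule 3 impossible to satisfy; hence conjunction.
At position 6, choosing adjective makes rule 3 impossible to satisfy; hence conjunction.
At position 7, choosing adjective makes rule 2 impossible to satisfy; hence adverb.
So the tagging must be: preposition adverb preposition preposition conjunction conjunction adverb adjective.
Verifying each rule — rule 1 ok; rule 2 ok; rule 3 ok.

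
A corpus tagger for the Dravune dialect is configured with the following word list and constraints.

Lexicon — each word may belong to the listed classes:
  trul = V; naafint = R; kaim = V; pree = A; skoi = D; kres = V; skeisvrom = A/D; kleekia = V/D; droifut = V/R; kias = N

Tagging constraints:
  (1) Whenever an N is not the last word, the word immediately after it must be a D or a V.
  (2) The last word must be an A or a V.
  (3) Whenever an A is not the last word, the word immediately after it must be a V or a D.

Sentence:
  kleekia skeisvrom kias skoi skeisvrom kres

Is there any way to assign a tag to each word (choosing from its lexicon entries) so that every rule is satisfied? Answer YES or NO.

Candidates per position — 1:kleekia {V,D}; 2:skeisvrom {A,D}; 3:kias {N}; 4:skoi {D}; 5:skeisvrom {A,D}; 6:kres {V}.
One satisfying assignment: D D N D A V.
Verifying each rule — rule 1 ok; rule 2 ok; rule 3 ok.

YES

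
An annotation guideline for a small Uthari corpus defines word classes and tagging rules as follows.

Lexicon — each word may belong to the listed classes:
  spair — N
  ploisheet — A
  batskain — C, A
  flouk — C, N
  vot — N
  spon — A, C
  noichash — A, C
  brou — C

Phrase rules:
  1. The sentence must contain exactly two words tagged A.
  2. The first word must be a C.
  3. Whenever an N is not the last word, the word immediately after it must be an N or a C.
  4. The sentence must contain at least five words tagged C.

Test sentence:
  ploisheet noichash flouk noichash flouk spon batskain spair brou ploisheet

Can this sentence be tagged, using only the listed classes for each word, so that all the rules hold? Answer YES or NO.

Candidates per position — 1:ploisheet {A}; 2:noichash {A,C}; 3:flouk {C,N}; 4:noichash {A,C}; 5:flouk {C,N}; 6:spon {A,C}; 7:batskain {C,A}; 8:spair {N}; 9:brou {C}; 10:ploisheet {A}.
Rule 2 cannot be satisfied by any choice of tags from the lexicon.
So there is no consistent tagging.

NO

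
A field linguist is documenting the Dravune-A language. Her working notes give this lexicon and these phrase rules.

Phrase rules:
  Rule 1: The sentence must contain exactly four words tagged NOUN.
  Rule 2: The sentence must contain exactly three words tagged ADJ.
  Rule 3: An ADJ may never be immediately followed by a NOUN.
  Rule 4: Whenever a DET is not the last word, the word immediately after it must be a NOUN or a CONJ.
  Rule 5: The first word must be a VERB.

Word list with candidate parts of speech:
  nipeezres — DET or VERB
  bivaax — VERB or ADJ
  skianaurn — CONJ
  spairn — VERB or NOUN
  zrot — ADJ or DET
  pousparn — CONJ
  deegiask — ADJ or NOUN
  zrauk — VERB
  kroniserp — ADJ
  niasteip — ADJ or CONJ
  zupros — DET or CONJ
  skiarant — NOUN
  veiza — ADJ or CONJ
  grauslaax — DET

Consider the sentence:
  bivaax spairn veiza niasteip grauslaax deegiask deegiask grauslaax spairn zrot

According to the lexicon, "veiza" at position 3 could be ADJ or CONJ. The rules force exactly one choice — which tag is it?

ADJ

Candidates per position — 1:bivaax {VERB,ADJ}; 2:spairn {VERB,NOUN}; 3:veiza {ADJ,CONJ}; 4:niasteip {ADJ,CONJ}; 5:grauslaax {DET}; 6:deegiask {ADJ,NOUN}; 7:deegiask {ADJ,NOUN}; 8:grauslaax {DET}; 9:spairn {VERB,NOUN}; 10:zrot {ADJ,DET}.
Position 1: ADJ is ruled out by rule 5; that leaves VERB.
Position 2: VERB is ruled out by rule 1; that leaves NOUN.
Position 6: ADJ is ruled out by rule 1; that leaves NOUN.
Position 7: ADJ is ruled out by rule 1; that leaves NOUN.
Position 9: VERB is ruled out by rule 1; that leaves NOUN.
Position 10: DET is ruled out by rule 2; that leaves ADJ.
Position 3: CONJ is ruled out by rule 2; that leaves ADJ.
Position 4: CONJ is ruled out by rule 2; that leaves ADJ.
So the tagging must be: VERB NOUN ADJ ADJ DET NOUN NOUN DET NOUN ADJ.
Verifying each rule — rule 1 satisfied; rule 2 satisfied; rule 3 satisfied; rule 4 satisfied; rule 5 satisfied.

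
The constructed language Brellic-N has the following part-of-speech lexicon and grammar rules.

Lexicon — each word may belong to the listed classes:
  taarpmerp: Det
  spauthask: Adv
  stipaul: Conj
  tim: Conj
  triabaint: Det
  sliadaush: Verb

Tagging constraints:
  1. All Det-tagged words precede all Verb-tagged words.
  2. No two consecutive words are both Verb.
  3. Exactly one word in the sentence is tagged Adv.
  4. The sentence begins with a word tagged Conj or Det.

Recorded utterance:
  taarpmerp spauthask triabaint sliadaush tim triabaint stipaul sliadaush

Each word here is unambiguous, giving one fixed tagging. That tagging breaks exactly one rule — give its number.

Fixed tagging: Det Adv Det Verb Conj Det Conj Verb.
Checking each rule: R1 fail, R2 pass, R3 pass, R4 pass.
Only rule 1 fails.

1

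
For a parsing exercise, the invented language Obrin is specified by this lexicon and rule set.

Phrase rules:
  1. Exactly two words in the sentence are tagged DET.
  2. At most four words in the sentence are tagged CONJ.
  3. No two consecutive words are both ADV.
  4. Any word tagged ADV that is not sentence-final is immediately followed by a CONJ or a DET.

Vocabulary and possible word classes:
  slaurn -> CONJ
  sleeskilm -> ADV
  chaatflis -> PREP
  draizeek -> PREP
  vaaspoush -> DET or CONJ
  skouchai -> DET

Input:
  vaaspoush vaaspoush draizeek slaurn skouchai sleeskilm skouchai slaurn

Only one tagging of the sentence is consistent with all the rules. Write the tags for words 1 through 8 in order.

Candidates per position — 1:vaaspoush {DET,CONJ}; 2:vaaspoush {DET,CONJ}; 3:draizeek {PREP}; 4:slaurn {CONJ}; 5:skouchai {DET}; 6:sleeskilm {ADV}; 7:skouchai {DET}; 8:slaurn {CONJ}.
Word 1 cannot be DET — rule 1 would then fail for every completion. It is CONJ.
Word 2 cannot be DET — rule 1 would then fail for every completion. It is CONJ.
So the tagging must be: CONJ CONJ PREP CONJ DET ADV DET CONJ.
Verifying each rule — rule 1 satisfied; rule 2 satisfied; rule 3 satisfied; rule 4 satisfied.

CONJ CONJ PREP CONJ DET ADV DET CONJ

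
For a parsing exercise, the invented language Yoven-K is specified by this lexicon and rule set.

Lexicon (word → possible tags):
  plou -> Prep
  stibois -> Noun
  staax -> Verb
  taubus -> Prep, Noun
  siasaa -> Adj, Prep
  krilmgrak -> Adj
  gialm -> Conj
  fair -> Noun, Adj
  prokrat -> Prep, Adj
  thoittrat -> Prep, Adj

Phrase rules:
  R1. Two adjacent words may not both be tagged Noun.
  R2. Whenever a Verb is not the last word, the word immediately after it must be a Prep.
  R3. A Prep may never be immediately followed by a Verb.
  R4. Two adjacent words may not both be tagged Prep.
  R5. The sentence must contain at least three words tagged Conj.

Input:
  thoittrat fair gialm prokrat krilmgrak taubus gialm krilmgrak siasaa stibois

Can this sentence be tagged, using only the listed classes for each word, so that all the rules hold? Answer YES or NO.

Candidates per position — 1:thoittrat {Prep,Adj}; 2:fair {Noun,Adj}; 3:gialm {Conj}; 4:prokrat {Prep,Adj}; 5:krilmgrak {Adj}; 6:taubus {Prep,Noun}; 7:gialm {Conj}; 8:krilmgrak {Adj}; 9:siasaa {Adj,Prep}; 10:stibois {Noun}.
Rule 5 cannot be satisfied by any choice of tags from the lexicon.
So there is no consistent tagging.

NO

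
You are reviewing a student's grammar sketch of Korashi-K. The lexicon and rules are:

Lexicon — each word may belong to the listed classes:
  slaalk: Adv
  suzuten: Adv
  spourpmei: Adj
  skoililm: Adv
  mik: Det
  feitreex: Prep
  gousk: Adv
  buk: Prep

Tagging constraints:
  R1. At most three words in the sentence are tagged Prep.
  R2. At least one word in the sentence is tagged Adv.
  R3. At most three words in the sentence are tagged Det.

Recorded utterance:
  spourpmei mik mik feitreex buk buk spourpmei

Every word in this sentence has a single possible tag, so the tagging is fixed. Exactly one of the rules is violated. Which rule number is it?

Fixed tagging: Adj Det Det Prep Prep Prep Adj.
Checking each rule: R1 holds, R2 violated, R3 holds.
Only rule 2 fails.

2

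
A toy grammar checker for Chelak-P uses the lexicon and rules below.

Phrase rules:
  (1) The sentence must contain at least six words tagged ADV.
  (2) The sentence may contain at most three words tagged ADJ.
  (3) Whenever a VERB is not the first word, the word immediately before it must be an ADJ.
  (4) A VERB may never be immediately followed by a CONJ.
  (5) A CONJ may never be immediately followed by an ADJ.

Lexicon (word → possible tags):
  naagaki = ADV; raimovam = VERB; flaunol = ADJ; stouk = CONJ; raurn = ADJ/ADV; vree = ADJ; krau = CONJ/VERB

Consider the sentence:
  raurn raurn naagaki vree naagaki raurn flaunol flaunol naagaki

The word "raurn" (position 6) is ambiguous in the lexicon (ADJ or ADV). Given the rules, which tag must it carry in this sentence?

Candidates per position — 1:raurn {ADJ,ADV}; 2:raurn {ADJ,ADV}; 3:naagaki {ADV}; 4:vree {ADJ}; 5:naagaki {ADV}; 6:raurn {ADJ,ADV}; 7:flaunol {ADJ}; 8:flaunol {ADJ}; 9:naagaki {ADV}.
If word 1 were ADJ, no tagging could satisfy rule 1; so word 1 is ADV.
If word 2 were ADJ, no tagging could satisfy rule 1; so word 2 is ADV.
If word 6 were ADJ, no tagging could satisfy rule 1; so word 6 is ADV.
So the tagging must be: ADV ADV ADV ADJ ADV ADV ADJ ADJ ADV.
Verifying each rule — rule 1 satisfied; rule 2 satisfied; rule 3 satisfied; rule 4 satisfied; rule 5 satisfied.

ADV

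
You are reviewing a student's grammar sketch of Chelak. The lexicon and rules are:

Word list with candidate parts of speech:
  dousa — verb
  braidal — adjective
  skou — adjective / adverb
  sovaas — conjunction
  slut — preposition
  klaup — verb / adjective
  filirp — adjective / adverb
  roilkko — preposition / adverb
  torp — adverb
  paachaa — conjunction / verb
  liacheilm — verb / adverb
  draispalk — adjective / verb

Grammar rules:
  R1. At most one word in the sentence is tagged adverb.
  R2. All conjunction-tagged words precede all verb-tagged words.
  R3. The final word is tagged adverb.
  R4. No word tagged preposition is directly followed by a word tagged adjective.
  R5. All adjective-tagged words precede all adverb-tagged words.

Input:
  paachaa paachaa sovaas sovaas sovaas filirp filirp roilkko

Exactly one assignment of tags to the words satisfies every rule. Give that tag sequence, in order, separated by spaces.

conjunction conjunction conjunction conjunction conjunction adjective adjective adverb

Candidates per position — 1:paachaa {conjunction,verb}; 2:paachaa {conjunction,verb}; 3:sovaas {conjunction}; 4:sovaas {conjunction}; 5:sovaas {conjunction}; 6:filirp {adjective,adverb}; 7:filirp {adjective,adverb}; 8:roilkko {preposition,adverb}.
If word 1 were verb, no tagging could satisfy rule 2; so word 1 is conjunction.
If word 2 were verb, no tagging could satisfy rule 2; so word 2 is conjunction.
If word 8 were preposition, no tagging could satisfy rule 3; so word 8 is adverb.
If word 6 were adverb, no tagging could satisfy rule 1; so word 6 is adjective.
If word 7 were adverb, no tagging could satisfy rule 1; so word 7 is adjective.
The only consistent sequence is: conjunction conjunction conjunction conjunction conjunction adjective adjective adverb.
Check: rule 1 ✓; rule 2 ✓; rule 3 ✓; rule 4 ✓; rule 5 ✓.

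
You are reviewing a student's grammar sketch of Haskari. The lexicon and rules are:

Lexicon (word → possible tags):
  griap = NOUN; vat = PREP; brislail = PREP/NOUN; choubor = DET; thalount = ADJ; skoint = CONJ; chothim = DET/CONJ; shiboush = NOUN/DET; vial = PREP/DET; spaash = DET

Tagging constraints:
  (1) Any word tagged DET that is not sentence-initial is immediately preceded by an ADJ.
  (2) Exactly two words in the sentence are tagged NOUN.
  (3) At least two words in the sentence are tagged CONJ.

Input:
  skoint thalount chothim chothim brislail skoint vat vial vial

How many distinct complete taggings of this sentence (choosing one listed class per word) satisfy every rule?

0

Candidates per position — 1:skoint {CONJ}; 2:thalount {ADJ}; 3:chothim {DET,CONJ}; 4:chothim {DET,CONJ}; 5:brislail {PREP,NOUN}; 6:skoint {CONJ}; 7:vat {PREP}; 8:vial {PREP,DET}; 9:vial {PREP,DET}.
There are 32 candidate sequences in total.
Rule 2 cannot be satisfied by any choice of tags from the lexicon.
So there is no consistent tagging.
Count = 0.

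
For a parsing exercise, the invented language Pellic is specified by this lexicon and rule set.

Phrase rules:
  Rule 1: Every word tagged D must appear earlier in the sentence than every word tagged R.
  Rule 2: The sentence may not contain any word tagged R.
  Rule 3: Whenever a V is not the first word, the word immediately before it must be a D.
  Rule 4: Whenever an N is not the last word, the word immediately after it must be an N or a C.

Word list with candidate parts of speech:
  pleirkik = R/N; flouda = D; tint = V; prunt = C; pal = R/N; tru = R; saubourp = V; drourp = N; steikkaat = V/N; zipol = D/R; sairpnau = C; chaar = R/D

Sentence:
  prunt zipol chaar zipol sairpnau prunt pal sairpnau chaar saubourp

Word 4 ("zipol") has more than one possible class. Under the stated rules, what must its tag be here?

Candidates per position — 1:prunt {C}; 2:zipol {D,R}; 3:chaar {R,D}; 4:zipol {D,R}; 5:sairpnau {C}; 6:prunt {C}; 7:pal {R,N}; 8:sairpnau {C}; 9:chaar {R,D}; 10:saubourp {V}.
Position 2: tagging it R would leave rule 2 unsatisfiable, so it must be D.
Position 3: tagging it R would leave rule 2 unsatisfiable, so it must be D.
Position 4: tagging it R would leave rule 2 unsatisfiable, so it must be D.
Position 7: tagging it R would leave rule 2 unsatisfiable, so it must be N.
Position 9: tagging it R would leave rule 2 unsatisfiable, so it must be D.
So the tagging must be: C D D D C C N C D V.
Verifying each rule — rule 1 ok; rule 2 ok; rule 3 ok; rule 4 ok.

D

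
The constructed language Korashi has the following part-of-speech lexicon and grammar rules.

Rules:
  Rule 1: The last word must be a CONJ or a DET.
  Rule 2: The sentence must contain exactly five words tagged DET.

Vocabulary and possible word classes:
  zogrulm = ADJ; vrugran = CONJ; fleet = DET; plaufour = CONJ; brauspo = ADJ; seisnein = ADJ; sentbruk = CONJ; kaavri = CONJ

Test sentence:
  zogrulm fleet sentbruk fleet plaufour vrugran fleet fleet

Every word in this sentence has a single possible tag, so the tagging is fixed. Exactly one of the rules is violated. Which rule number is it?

Fixed tagging: ADJ DET CONJ DET CONJ CONJ DET DET.
Checking each rule: R1 holds, R2 violated.
Only rule 2 fails.

2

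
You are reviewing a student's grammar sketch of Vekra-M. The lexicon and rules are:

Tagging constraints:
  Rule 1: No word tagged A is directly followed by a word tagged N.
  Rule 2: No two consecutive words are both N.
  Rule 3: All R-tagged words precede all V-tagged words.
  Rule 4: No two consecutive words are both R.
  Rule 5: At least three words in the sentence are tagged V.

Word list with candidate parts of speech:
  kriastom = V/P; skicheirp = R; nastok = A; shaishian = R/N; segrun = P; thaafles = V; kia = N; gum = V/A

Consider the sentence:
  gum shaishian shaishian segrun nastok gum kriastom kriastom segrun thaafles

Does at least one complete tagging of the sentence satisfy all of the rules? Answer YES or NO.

Candidates per position — 1:gum {V,A}; 2:shaishian {R,N}; 3:shaishian {R,N}; 4:segrun {P}; 5:nastok {A}; 6:gum {V,A}; 7:kriastom {V,P}; 8:kriastom {V,P}; 9:segrun {P}; 10:thaafles {V}.
One satisfying assignment: A R N P A V P V P V.
Check: rule 1 holds; rule 2 holds; rule 3 holds; rule 4 holds; rule 5 holds.

YES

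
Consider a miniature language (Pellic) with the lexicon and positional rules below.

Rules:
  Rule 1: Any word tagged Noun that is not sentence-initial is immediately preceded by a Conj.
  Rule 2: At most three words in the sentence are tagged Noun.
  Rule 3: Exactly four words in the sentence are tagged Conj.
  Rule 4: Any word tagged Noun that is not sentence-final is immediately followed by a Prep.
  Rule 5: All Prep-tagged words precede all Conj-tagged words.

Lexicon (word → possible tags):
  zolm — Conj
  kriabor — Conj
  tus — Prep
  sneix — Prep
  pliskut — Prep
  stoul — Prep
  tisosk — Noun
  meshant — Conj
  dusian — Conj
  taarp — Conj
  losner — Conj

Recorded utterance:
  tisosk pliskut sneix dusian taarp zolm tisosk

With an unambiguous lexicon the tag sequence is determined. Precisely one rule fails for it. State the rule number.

Fixed tagging: Noun Prep Prep Conj Conj Conj Noun.
Checking each rule: R1 holds, R2 holds, R3 violated, R4 holds, R5 holds.
Only rule 3 fails.

3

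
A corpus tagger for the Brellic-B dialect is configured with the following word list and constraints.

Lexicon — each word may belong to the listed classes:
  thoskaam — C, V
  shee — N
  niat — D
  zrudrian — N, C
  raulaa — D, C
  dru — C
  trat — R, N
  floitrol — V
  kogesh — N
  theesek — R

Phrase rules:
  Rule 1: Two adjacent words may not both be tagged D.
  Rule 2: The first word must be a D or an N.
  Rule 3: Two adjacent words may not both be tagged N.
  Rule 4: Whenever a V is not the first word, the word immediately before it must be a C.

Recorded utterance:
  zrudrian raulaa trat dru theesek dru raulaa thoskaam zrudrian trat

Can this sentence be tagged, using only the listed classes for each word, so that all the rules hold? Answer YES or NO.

YES

Candidates per position — 1:zrudrian {N,C}; 2:raulaa {D,C}; 3:trat {R,N}; 4:dru {C}; 5:theesek {R}; 6:dru {C}; 7:raulaa {D,C}; 8:thoskaam {C,V}; 9:zrudrian {N,C}; 10:trat {R,N}.
One satisfying assignment: N D R C R C C V C N.
Checking: rule 1 holds; rule 2 holds; rule 3 holds; rule 4 holds.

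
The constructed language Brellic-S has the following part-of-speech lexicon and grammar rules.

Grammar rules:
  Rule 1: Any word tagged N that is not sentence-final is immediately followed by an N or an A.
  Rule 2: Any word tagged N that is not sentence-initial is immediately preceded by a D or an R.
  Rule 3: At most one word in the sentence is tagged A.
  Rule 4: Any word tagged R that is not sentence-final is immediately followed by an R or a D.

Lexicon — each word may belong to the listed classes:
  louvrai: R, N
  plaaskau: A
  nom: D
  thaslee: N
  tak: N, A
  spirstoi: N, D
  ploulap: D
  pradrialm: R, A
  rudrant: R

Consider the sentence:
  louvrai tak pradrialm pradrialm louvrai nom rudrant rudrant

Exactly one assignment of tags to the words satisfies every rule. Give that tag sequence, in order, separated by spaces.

N A R R R D R R

Candidates per position — 1:louvrai {R,N}; 2:tak {N,A}; 3:pradrialm {R,A}; 4:pradrialm {R,A}; 5:louvrai {R,N}; 6:nom {D}; 7:rudrant {R}; 8:rudrant {R}.
Position 1: tagging it R would leave rule 4 unsatisfiable, so it must be N.
Position 2: tagging it N would leave rule 2 unsatisfiable, so it must be A.
Position 3: tagging it A would leave rule 3 unsatisfiable, so it must be R.
Position 4: tagging it A would leave rule 3 unsatisfiable, so it must be R.
Position 5: tagging it N would leave rule 1 unsatisfiable, so it must be R.
The only consistent sequence is: N A R R R D R R.
Checking: rule 1 ok; rule 2 ok; rule 3 ok; rule 4 ok.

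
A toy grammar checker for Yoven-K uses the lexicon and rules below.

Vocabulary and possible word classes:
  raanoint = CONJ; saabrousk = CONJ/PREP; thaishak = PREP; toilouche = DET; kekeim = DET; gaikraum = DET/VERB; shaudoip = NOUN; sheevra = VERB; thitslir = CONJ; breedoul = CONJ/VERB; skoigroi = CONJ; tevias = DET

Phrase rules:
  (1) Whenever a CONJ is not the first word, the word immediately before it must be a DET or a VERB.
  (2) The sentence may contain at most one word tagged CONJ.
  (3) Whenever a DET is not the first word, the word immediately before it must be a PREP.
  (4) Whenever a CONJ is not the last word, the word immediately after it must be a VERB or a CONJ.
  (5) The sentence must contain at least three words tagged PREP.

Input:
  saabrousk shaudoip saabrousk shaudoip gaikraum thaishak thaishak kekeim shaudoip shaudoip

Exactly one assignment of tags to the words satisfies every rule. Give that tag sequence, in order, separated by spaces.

PREP NOUN PREP NOUN VERB PREP PREP DET NOUN NOUN

Candidates per position — 1:saabrousk {CONJ,PREP}; 2:shaudoip {NOUN}; 3:saabrousk {CONJ,PREP}; 4:shaudoip {NOUN}; 5:gaikraum {DET,VERB}; 6:thaishak {PREP}; 7:thaishak {PREP}; 8:kekeim {DET}; 9:shaudoip {NOUN}; 10:shaudoip {NOUN}.
Word 1 cannot be CONJ — rule 4 would then fail for every completion. It is PREP.
Word 3 cannot be CONJ — rule 1 would then fail for every completion. It is PREP.
Word 5 cannot be DET — rule 3 would then fail for every completion. It is VERB.
The unique satisfying tagging is: PREP NOUN PREP NOUN VERB PREP PREP DET NOUN NOUN.
Check: rule 1 satisfied; rule 2 satisfied; rule 3 satisfied; rule 4 satisfied; rule 5 satisfied.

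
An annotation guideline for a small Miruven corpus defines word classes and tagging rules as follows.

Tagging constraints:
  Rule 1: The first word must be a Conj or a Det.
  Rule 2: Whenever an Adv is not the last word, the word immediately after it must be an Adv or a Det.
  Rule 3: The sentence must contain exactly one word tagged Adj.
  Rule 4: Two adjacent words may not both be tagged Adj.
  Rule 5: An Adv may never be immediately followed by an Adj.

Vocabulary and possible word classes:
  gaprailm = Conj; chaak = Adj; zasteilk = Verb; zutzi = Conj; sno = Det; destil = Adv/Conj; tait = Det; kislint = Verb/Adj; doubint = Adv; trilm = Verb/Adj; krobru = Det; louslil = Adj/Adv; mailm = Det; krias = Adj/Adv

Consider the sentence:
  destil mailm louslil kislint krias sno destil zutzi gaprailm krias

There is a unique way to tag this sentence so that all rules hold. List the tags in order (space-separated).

Candidates per position — 1:destil {Adv,Conj}; 2:mailm {Det}; 3:louslil {Adj,Adv}; 4:kislint {Verb,Adj}; 5:krias {Adj,Adv}; 6:sno {Det}; 7:destil {Adv,Conj}; 8:zutzi {Conj}; 9:gaprailm {Conj}; 10:krias {Adj,Adv}.
Word 1 cannot be Adv — rule 1 would then fail for every completion. It is Conj.
Word 3 cannot be Adv — rule 2 would then fail for every completion. It is Adj.
Word 4 cannot be Adj — rule 3 would then fail for every completion. It is Verb.
Word 5 cannot be Adj — rule 3 would then fail for every completion. It is Adv.
Word 7 cannot be Adv — rule 2 would then fail for every completion. It is Conj.
Word 10 cannot be Adj — rule 3 would then fail for every completion. It is Adv.
So the tagging must be: Conj Det Adj Verb Adv Det Conj Conj Conj Adv.
Checking: rule 1 holds; rule 2 holds; rule 3 holds; rule 4 holds; rule 5 holds.

Conj Det Adj Verb Adv Det Conj Conj Conj Adv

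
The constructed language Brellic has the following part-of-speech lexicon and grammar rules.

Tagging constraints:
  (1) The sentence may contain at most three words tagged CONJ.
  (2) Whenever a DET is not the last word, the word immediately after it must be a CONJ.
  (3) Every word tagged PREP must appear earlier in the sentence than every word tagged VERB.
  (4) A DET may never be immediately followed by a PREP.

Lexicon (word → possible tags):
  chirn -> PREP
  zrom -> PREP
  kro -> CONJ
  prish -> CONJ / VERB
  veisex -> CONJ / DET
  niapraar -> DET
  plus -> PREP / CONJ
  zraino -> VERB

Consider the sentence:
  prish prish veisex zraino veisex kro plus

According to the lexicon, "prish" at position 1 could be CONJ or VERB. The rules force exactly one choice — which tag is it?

VERB

Candidates per position — 1:prish {CONJ,VERB}; 2:prish {CONJ,VERB}; 3:veisex {CONJ,DET}; 4:zraino {VERB}; 5:veisex {CONJ,DET}; 6:kro {CONJ}; 7:plus {PREP,CONJ}.
At position 3, choosing DET makes rule 2 impossible to satisfy; hence CONJ.
At position 7, choosing PREP makes rule 3 impossible to satisfy; hence CONJ.
At position 1, choosing CONJ makes rule 1 impossible to satisfy; hence VERB.
At position 2, choosing CONJ makes rule 1 impossible to satisfy; hence VERB.
At position 5, choosing CONJ makes rule 1 impossible to satisfy; hence DET.
The only consistent sequence is: VERB VERB CONJ VERB DET CONJ CONJ.
Checking: rule 1 ok; rule 2 ok; rule 3 ok; rule 4 ok.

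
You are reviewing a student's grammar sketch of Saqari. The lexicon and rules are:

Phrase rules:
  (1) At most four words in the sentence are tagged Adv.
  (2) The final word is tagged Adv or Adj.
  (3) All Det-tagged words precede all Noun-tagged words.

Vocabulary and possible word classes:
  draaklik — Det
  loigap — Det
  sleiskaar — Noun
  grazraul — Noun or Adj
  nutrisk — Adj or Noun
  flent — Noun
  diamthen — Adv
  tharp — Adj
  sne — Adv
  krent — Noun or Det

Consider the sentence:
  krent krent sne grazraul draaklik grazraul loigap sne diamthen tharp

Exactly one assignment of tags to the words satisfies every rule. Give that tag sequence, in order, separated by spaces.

Candidates per position — 1:krent {Noun,Det}; 2:krent {Noun,Det}; 3:sne {Adv}; 4:grazraul {Noun,Adj}; 5:draaklik {Det}; 6:grazraul {Noun,Adj}; 7:loigap {Det}; 8:sne {Adv}; 9:diamthen {Adv}; 10:tharp {Adj}.
At position 1, choosing Noun makes rule 3 impossible to satisfy; hence Det.
At position 2, choosing Noun makes rule 3 impossible to satisfy; hence Det.
At position 4, choosing Noun makes rule 3 impossible to satisfy; hence Adj.
At position 6, choosing Noun makes rule 3 impossible to satisfy; hence Adj.
The only consistent sequence is: Det Det Adv Adj Det Adj Det Adv Adv Adj.
Check: rule 1 satisfied; rule 2 satisfied; rule 3 satisfied.

Det Det Adv Adj Det Adj Det Adv Adv Adj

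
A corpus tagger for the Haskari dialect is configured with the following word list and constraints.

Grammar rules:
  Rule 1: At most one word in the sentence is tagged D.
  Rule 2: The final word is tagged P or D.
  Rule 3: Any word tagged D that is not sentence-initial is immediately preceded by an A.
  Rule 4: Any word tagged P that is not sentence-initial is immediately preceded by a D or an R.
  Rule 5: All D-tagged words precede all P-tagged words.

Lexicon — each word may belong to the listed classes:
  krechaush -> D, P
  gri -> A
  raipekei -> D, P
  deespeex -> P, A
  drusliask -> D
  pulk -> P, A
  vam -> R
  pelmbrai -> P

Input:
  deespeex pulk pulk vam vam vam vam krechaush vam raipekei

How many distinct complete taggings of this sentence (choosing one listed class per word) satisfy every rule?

2

Candidates per position — 1:deespeex {P,A}; 2:pulk {P,A}; 3:pulk {P,A}; 4:vam {R}; 5:vam {R}; 6:vam {R}; 7:vam {R}; 8:krechaush {D,P}; 9:vam {R}; 10:raipekei {D,P}.
There are 32 candidate sequences in total.
The sequences that satisfy every rule: P A A R R R R P R P; A A A R R R R P R P.
Count = 2.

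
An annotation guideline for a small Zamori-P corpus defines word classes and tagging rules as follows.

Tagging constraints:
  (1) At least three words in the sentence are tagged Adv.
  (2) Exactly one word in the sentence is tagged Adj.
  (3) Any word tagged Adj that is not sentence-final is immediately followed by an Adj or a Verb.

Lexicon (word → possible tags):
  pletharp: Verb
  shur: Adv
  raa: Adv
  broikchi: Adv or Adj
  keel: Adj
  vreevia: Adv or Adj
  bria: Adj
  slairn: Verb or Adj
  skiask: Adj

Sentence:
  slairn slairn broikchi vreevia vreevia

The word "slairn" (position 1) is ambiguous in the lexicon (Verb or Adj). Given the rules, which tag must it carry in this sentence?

Candidates per position — 1:slairn {Verb,Adj}; 2:slairn {Verb,Adj}; 3:broikchi {Adv,Adj}; 4:vreevia {Adv,Adj}; 5:vreevia {Adv,Adj}.
Position 3: Adj is ruled out by rule 1; that leaves Adv.
Position 4: Adj is ruled out by rule 1; that leaves Adv.
Position 5: Adj is ruled out by rule 1; that leaves Adv.
Position 2: Adj is ruled out by rule 3; that leaves Verb.
Position 1: Verb is ruled out by rule 2; that leaves Adj.
So the tagging must be: Adj Verb Adv Adv Adv.
Rule-by-rule: rule 1 ✓; rule 2 ✓; rule 3 ✓.

Adj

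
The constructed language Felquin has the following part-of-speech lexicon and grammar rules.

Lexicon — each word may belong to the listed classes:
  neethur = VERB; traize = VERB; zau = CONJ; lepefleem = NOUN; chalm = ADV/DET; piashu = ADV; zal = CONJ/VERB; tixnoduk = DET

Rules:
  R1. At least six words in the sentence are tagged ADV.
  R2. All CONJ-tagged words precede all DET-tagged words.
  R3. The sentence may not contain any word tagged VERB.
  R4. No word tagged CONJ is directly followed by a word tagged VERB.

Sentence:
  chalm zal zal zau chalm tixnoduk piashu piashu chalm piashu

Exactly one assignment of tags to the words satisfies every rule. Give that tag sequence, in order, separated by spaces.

ADV CONJ CONJ CONJ ADV DET ADV ADV ADV ADV

Candidates per position — 1:chalm {ADV,DET}; 2:zal {CONJ,VERB}; 3:zal {CONJ,VERB}; 4:zau {CONJ}; 5:chalm {ADV,DET}; 6:tixnoduk {DET}; 7:piashu {ADV}; 8:piashu {ADV}; 9:chalm {ADV,DET}; 10:piashu {ADV}.
Position 1: DET is ruled out by rule 1; that leaves ADV.
Position 2: VERB is ruled out by rule 3; that leaves CONJ.
Position 3: VERB is ruled out by rule 3; that leaves CONJ.
Position 5: DET is ruled out by rule 1; that leaves ADV.
Position 9: DET is ruled out by rule 1; that leaves ADV.
The unique satisfying tagging is: ADV CONJ CONJ CONJ ADV DET ADV ADV ADV ADV.
Verifying each rule — rule 1 satisfied; rule 2 satisfied; rule 3 satisfied; rule 4 satisfied.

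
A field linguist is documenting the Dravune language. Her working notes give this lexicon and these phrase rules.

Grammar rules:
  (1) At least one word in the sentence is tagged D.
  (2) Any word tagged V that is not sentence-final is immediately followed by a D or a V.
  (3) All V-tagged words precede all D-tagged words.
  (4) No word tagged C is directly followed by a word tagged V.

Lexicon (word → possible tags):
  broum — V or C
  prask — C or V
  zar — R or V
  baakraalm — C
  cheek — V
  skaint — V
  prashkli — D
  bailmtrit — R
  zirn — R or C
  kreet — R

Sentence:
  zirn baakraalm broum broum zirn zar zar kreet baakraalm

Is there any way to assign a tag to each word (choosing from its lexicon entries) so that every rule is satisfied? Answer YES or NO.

Candidates per position — 1:zirn {R,C}; 2:baakraalm {C}; 3:broum {V,C}; 4:broum {V,C}; 5:zirn {R,C}; 6:zar {R,V}; 7:zar {R,V}; 8:kreet {R}; 9:baakraalm {C}.
Rule 1 cannot be satisfied by any choice of tags from the lexicon.
So there is no consistent tagging.

NO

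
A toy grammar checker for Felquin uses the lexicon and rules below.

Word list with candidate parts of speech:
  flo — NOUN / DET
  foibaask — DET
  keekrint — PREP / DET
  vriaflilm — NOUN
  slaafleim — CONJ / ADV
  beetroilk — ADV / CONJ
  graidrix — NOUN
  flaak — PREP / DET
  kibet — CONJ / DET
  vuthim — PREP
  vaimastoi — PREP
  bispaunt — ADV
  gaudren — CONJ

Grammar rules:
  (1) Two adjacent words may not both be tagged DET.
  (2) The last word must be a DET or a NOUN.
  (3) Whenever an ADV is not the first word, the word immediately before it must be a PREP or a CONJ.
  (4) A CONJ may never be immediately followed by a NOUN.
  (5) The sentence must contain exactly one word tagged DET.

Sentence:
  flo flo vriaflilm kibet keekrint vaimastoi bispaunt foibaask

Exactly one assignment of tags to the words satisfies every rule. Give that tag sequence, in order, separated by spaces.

Candidates per position — 1:flo {NOUN,DET}; 2:flo {NOUN,DET}; 3:vriaflilm {NOUN}; 4:kibet {CONJ,DET}; 5:keekrint {PREP,DET}; 6:vaimastoi {PREP}; 7:bispaunt {ADV}; 8:foibaask {DET}.
If word 1 were DET, no tagging could satisfy rule 5; so word 1 is NOUN.
If word 2 were DET, no tagging could satisfy rule 5; so word 2 is NOUN.
If word 4 were DET, no tagging could satisfy rule 5; so word 4 is CONJ.
If word 5 were DET, no tagging could satisfy rule 5; so word 5 is PREP.
The only consistent sequence is: NOUN NOUN NOUN CONJ PREP PREP ADV DET.
Rule-by-rule: rule 1 holds; rule 2 holds; rule 3 holds; rule 4 holds; rule 5 holds.

NOUN NOUN NOUN CONJ PREP PREP ADV DET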